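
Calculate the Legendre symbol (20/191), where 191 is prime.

1

Euler's criterion: (20/191) ≡ 20^95 (mod 191).
20^2 ≡ 18 (mod 191)
20^4 ≡ 133 (mod 191)
20^8 ≡ 117 (mod 191)
20^16 ≡ 128 (mod 191)
20^32 ≡ 149 (mod 191)
20^64 ≡ 45 (mod 191)
20^95 = 20^(64+16+8+4+2+1) ≡ 1 (mod 191).
Result is 1, so (20/191) = 1.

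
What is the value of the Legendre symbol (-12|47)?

-1

Euler's criterion: (-12/47) ≡ 35^23 (mod 47).
35^2 ≡ 3 (mod 47)
35^4 ≡ 9 (mod 47)
35^8 ≡ 34 (mod 47)
35^16 ≡ 28 (mod 47)
35^23 = 35^(16+4+2+1) ≡ 46 (mod 47).
Result is 46 ≡ −1, so (-12/47) = −1.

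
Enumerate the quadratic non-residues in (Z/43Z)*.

Square k = 1,…,21 (k and 43−k give the same square):
1²=1, 2²=4, 3²=9, 4²=16, 5²=25, 6²=36, 7²≡6, 8²≡21, 9²≡38, 10²≡14, 11²≡35, 12²≡15, 13²≡40, 14²≡24, 15²≡10, 16²≡41, 17²≡31, 18²≡23, 19²≡17, 20²≡13, 21²≡11 (mod 43).
The residues are {1, 4, 6, 9, 10, 11, 13, 14, 15, 16, 17, 21, 23, 24, 25, 31, 35, 36, 38, 40, 41}; the non-residues are the remaining 21 nonzero classes.

2 3 5 7 8 12 18 19 20 22 26 27 28 29 30 32 33 34 37 39 42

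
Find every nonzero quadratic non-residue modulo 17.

Square k = 1,…,8 (k and 17−k give the same square):
1²=1, 2²=4, 3²=9, 4²=16, 5²≡8, 6²≡2, 7²≡15, 8²≡13 (mod 17).
The residues are {1, 2, 4, 8, 9, 13, 15, 16}; the non-residues are the remaining 8 nonzero classes.

3 5 6 7 10 11 12 14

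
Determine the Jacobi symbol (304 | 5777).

Pull out 2^4: since 5777 ≡ 1 (mod 8), (2/5777) = +1, so (2/5777)^4 = +1.
Reciprocity: 19 ≡ 3 and 5777 ≡ 1 (mod 4), so (19/5777) = +(5777/19).
Reduce top mod 19: now compute (1/19).
Reached (1/19) = 1. Collecting the sign flips along the way, the symbol is +1.

1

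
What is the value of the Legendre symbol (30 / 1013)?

-1

Pull out 2: since 1013 ≡ 5 (mod 8), (2/1013) = -1.
Reciprocity: 15 ≡ 3 and 1013 ≡ 1 (mod 4), so (15/1013) = +(1013/15).
Reduce top mod 15: now compute (8/15).
Pull out 2^3: since 15 ≡ 7 (mod 8), (2/15) = +1, so (2/15)^3 = +1.
Reached (1/15) = 1. Collecting the sign flips along the way, the symbol is -1.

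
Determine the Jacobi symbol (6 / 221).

1

Pull out 2: since 221 ≡ 5 (mod 8), (2/221) = -1.
Reciprocity: 3 ≡ 3 and 221 ≡ 1 (mod 4), so (3/221) = +(221/3).
Reduce top mod 3: now compute (2/3).
Pull out 2: since 3 ≡ 3 (mod 8), (2/3) = -1.
Reached (1/3) = 1. Collecting the sign flips along the way, the symbol is +1.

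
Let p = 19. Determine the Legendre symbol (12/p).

-1

Euler's criterion: (12/19) ≡ 12^9 (mod 19).
12^2 ≡ 11 (mod 19)
12^4 ≡ 7 (mod 19)
12^8 ≡ 11 (mod 19)
12^9 = 12^(8+1) ≡ 18 (mod 19).
Result is 18 ≡ −1, so (12/19) = −1.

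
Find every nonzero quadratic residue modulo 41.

1,2,4,5,8,9,10,16,18,20,21,23,25,31,32,33,36,37,39,40

Square k = 1,…,20 (k and 41−k give the same square):
1²=1, 2²=4, 3²=9, 4²=16, 5²=25, 6²=36, 7²≡8, 8²≡23, 9²≡40, 10²≡18, 11²≡39, 12²≡21, 13²≡5, 14²≡32, 15²≡20, 16²≡10, 17²≡2, 18²≡37, 19²≡33, 20²≡31 (mod 41).
So the quadratic residues mod 41 are {1, 2, 4, 5, 8, 9, 10, 16, 18, 20, 21, 23, 25, 31, 32, 33, 36, 37, 39, 40}.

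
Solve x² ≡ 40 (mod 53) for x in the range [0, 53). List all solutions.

53 ≡ 1 (mod 4), so we find a root by search.
Trying successive values, 26² = 676 ≡ 40 (mod 53). The other root is 53 − 26 = 27.

26, 27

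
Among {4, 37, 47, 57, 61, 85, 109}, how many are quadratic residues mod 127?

(4/127) = +1 → QR.
(37/127) = +1 → QR.
(47/127) = +1 → QR.
(57/127) = -1 → non-residue.
(61/127) = +1 → QR.
(85/127) = -1 → non-residue.
(109/127) = -1 → non-residue.
Total quadratic residues among the 7: 4.

4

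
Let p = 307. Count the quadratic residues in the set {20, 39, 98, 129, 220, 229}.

(20/307) = -1 → non-residue.
(39/307) = +1 → QR.
(98/307) = -1 → non-residue.
(129/307) = +1 → QR.
(220/307) = -1 → non-residue.
(229/307) = +1 → QR.
Total quadratic residues among the 6: 3.

3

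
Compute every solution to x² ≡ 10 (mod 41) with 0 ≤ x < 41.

41 ≡ 1 (mod 4), so we find a root by search.
Trying successive values, 16² = 256 ≡ 10 (mod 41). The other root is 41 − 16 = 25.

16, 25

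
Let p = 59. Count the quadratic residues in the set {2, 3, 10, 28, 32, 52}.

(2/59) = -1 → non-residue.
(3/59) = +1 → QR.
(10/59) = -1 → non-residue.
(28/59) = +1 → QR.
(32/59) = -1 → non-residue.
(52/59) = -1 → non-residue.
Total quadratic residues among the 6: 2.

2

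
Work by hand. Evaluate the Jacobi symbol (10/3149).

-1

Pull out 2: since 3149 ≡ 5 (mod 8), (2/3149) = -1.
Reciprocity: 5 ≡ 1 and 3149 ≡ 1 (mod 4), so (5/3149) = +(3149/5).
Reduce top mod 5: now compute (4/5).
Pull out 2^2: since 5 ≡ 5 (mod 8), (2/5) = -1, so (2/5)^2 = +1.
Reached (1/5) = 1. Collecting the sign flips along the way, the symbol is -1.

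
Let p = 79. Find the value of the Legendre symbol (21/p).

1

Reciprocity: 21 ≡ 1 and 79 ≡ 3 (mod 4), so (21/79) = +(79/21).
Reduce top mod 21: now compute (16/21).
Pull out 2^4: since 21 ≡ 5 (mod 8), (2/21) = -1, so (2/21)^4 = +1.
Reached (1/21) = 1. Collecting the sign flips along the way, the symbol is +1.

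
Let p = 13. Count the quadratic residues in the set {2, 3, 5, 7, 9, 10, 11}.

3

(2/13) = -1 → non-residue.
(3/13) = +1 → QR.
(5/13) = -1 → non-residue.
(7/13) = -1 → non-residue.
(9/13) = +1 → QR.
(10/13) = +1 → QR.
(11/13) = -1 → non-residue.
Total quadratic residues among the 7: 3.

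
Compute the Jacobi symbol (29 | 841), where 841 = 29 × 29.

0

Reciprocity: 29 ≡ 1 and 841 ≡ 1 (mod 4), so (29/841) = +(841/29).
Reduce top mod 29: now compute (0/29).
Top reduces to 0: gcd > 1, so the symbol is 0.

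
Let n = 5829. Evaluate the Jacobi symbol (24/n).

Pull out 2^3: since 5829 ≡ 5 (mod 8), (2/5829) = -1, so (2/5829)^3 = -1.
Reciprocity: 3 ≡ 3 and 5829 ≡ 1 (mod 4), so (3/5829) = +(5829/3).
Reduce top mod 3: now compute (0/3).
Top reduces to 0: gcd > 1, so the symbol is 0.

0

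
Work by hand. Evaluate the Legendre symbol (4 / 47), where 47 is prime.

1

Pull out 2^2: since 47 ≡ 7 (mod 8), (2/47) = +1, so (2/47)^2 = +1.
Reached (1/47) = 1. Collecting the sign flips along the way, the symbol is +1.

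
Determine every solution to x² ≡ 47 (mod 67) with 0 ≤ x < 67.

Since 67 ≡ 3 (mod 4), a square root of 47 is 47^((67+1)/4) = 47^17 mod 67.
Repeated squaring: 47^2≡65, 47^4≡4, 47^8≡16, 47^16≡55 (mod 67).
47^17 = 47^(16+1) ≡ 39 (mod 67).
Check: 39² = 1521 ≡ 47 (mod 67). The two roots are 28 and 39.

28, 39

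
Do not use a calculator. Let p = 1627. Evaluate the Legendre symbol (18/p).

Pull out 2: since 1627 ≡ 3 (mod 8), (2/1627) = -1.
Reciprocity: 9 ≡ 1 and 1627 ≡ 3 (mod 4), so (9/1627) = +(1627/9).
Reduce top mod 9: now compute (7/9).
Reciprocity: 7 ≡ 3 and 9 ≡ 1 (mod 4), so (7/9) = +(9/7).
Reduce top mod 7: now compute (2/7).
Pull out 2: since 7 ≡ 7 (mod 8), (2/7) = +1.
Reached (1/7) = 1. Collecting the sign flips along the way, the symbol is -1.

-1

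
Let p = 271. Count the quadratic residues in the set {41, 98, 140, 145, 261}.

(41/271) = +1 → QR.
(98/271) = +1 → QR.
(140/271) = +1 → QR.
(145/271) = -1 → non-residue.
(261/271) = -1 → non-residue.
Total quadratic residues among the 5: 3.

3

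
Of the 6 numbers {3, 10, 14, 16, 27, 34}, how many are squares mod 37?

5

(3/37) = +1 → QR.
(10/37) = +1 → QR.
(14/37) = -1 → non-residue.
(16/37) = +1 → QR.
(27/37) = +1 → QR.
(34/37) = +1 → QR.
Total quadratic residues among the 6: 5.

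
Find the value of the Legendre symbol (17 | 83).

Reciprocity: 17 ≡ 1 and 83 ≡ 3 (mod 4), so (17/83) = +(83/17).
Reduce top mod 17: now compute (15/17).
Reciprocity: 15 ≡ 3 and 17 ≡ 1 (mod 4), so (15/17) = +(17/15).
Reduce top mod 15: now compute (2/15).
Pull out 2: since 15 ≡ 7 (mod 8), (2/15) = +1.
Reached (1/15) = 1. Collecting the sign flips along the way, the symbol is +1.

1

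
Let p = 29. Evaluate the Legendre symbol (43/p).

Euler's criterion: (43/29) ≡ 14^14 (mod 29).
14^2 ≡ 22 (mod 29)
14^4 ≡ 20 (mod 29)
14^8 ≡ 23 (mod 29)
14^14 = 14^(8+4+2) ≡ 28 (mod 29).
Result is 28 ≡ −1, so (43/29) = −1.

-1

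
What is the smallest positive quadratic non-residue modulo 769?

(2/769) = +1, so 2 is a residue.
(3/769) = +1, so 3 is a residue.
(4/769) = +1, so 4 is a residue.
(5/769) = +1, so 5 is a residue.
(6/769) = +1, so 6 is a residue.
(7/769) = −1, so 7 is the smallest positive non-residue mod 769.

7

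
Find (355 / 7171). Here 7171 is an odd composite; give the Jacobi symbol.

Reciprocity: 355 ≡ 3 and 7171 ≡ 3 (mod 4), so (355/7171) = −(7171/355).
Reduce top mod 355: now compute (71/355).
Reciprocity: 71 ≡ 3 and 355 ≡ 3 (mod 4), so (71/355) = −(355/71).
Reduce top mod 71: now compute (0/71).
Top reduces to 0: gcd > 1, so the symbol is 0.

0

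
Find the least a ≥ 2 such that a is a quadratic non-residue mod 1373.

(2/1373) = −1, so 2 is the smallest positive non-residue mod 1373.

2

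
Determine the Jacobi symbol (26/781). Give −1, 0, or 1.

Pull out 2: since 781 ≡ 5 (mod 8), (2/781) = -1.
Reciprocity: 13 ≡ 1 and 781 ≡ 1 (mod 4), so (13/781) = +(781/13).
Reduce top mod 13: now compute (1/13).
Reached (1/13) = 1. Collecting the sign flips along the way, the symbol is -1.

-1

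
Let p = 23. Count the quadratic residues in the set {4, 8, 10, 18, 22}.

(4/23) = +1 → QR.
(8/23) = +1 → QR.
(10/23) = -1 → non-residue.
(18/23) = +1 → QR.
(22/23) = -1 → non-residue.
Total quadratic residues among the 5: 3.

3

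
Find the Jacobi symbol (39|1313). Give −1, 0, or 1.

0

Reciprocity: 39 ≡ 3 and 1313 ≡ 1 (mod 4), so (39/1313) = +(1313/39).
Reduce top mod 39: now compute (26/39).
Pull out 2: since 39 ≡ 7 (mod 8), (2/39) = +1.
Reciprocity: 13 ≡ 1 and 39 ≡ 3 (mod 4), so (13/39) = +(39/13).
Reduce top mod 13: now compute (0/13).
Top reduces to 0: gcd > 1, so the symbol is 0.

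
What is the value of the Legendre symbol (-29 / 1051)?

First reduce: -29 ≡ 1022 (mod 1051).
Pull out 2: since 1051 ≡ 3 (mod 8), (2/1051) = -1.
Reciprocity: 511 ≡ 3 and 1051 ≡ 3 (mod 4), so (511/1051) = −(1051/511).
Reduce top mod 511: now compute (29/511).
Reciprocity: 29 ≡ 1 and 511 ≡ 3 (mod 4), so (29/511) = +(511/29).
Reduce top mod 29: now compute (18/29).
Pull out 2: since 29 ≡ 5 (mod 8), (2/29) = -1.
Reciprocity: 9 ≡ 1 and 29 ≡ 1 (mod 4), so (9/29) = +(29/9).
Reduce top mod 9: now compute (2/9).
Pull out 2: since 9 ≡ 1 (mod 8), (2/9) = +1.
Reached (1/9) = 1. Collecting the sign flips along the way, the symbol is -1.

-1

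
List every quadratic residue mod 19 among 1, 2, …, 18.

1 4 5 6 7 9 11 16 17

Square k = 1,…,9 (k and 19−k give the same square):
1²=1, 2²=4, 3²=9, 4²=16, 5²≡6, 6²≡17, 7²≡11, 8²≡7, 9²≡5 (mod 19).
So the quadratic residues mod 19 are {1, 4, 5, 6, 7, 9, 11, 16, 17}.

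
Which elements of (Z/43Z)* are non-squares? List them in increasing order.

Square k = 1,…,21 (k and 43−k give the same square):
1²=1, 2²=4, 3²=9, 4²=16, 5²=25, 6²=36, 7²≡6, 8²≡21, 9²≡38, 10²≡14, 11²≡35, 12²≡15, 13²≡40, 14²≡24, 15²≡10, 16²≡41, 17²≡31, 18²≡23, 19²≡17, 20²≡13, 21²≡11 (mod 43).
The residues are {1, 4, 6, 9, 10, 11, 13, 14, 15, 16, 17, 21, 23, 24, 25, 31, 35, 36, 38, 40, 41}; the non-residues are the remaining 21 nonzero classes.

2,3,5,7,8,12,18,19,20,22,26,27,28,29,30,32,33,34,37,39,42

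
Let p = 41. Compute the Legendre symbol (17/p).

-1

Euler's criterion: (17/41) ≡ 17^20 (mod 41).
17^2 ≡ 2 (mod 41)
17^4 ≡ 4 (mod 41)
17^8 ≡ 16 (mod 41)
17^16 ≡ 10 (mod 41)
17^20 = 17^(16+4) ≡ 40 (mod 41).
Result is 40 ≡ −1, so (17/41) = −1.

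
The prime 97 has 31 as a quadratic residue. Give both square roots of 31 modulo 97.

97 ≡ 1 (mod 4), so we find a root by search.
Trying successive values, 15² = 225 ≡ 31 (mod 97). The other root is 97 − 15 = 82.

15, 82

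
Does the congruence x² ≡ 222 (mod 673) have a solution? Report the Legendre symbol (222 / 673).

1

Pull out 2: since 673 ≡ 1 (mod 8), (2/673) = +1.
Reciprocity: 111 ≡ 3 and 673 ≡ 1 (mod 4), so (111/673) = +(673/111).
Reduce top mod 111: now compute (7/111).
Reciprocity: 7 ≡ 3 and 111 ≡ 3 (mod 4), so (7/111) = −(111/7).
Reduce top mod 7: now compute (6/7).
Pull out 2: since 7 ≡ 7 (mod 8), (2/7) = +1.
Reciprocity: 3 ≡ 3 and 7 ≡ 3 (mod 4), so (3/7) = −(7/3).
Reduce top mod 3: now compute (1/3).
Reached (1/3) = 1. Collecting the sign flips along the way, the symbol is +1.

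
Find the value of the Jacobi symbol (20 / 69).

Pull out 2^2: since 69 ≡ 5 (mod 8), (2/69) = -1, so (2/69)^2 = +1.
Reciprocity: 5 ≡ 1 and 69 ≡ 1 (mod 4), so (5/69) = +(69/5).
Reduce top mod 5: now compute (4/5).
Pull out 2^2: since 5 ≡ 5 (mod 8), (2/5) = -1, so (2/5)^2 = +1.
Reached (1/5) = 1. Collecting the sign flips along the way, the symbol is +1.

1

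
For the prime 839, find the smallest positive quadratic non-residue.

11

(2/839) = +1, so 2 is a residue.
(3/839) = +1, so 3 is a residue.
(4/839) = +1, so 4 is a residue.
(5/839) = +1, so 5 is a residue.
(6/839) = +1, so 6 is a residue.
(7/839) = +1, so 7 is a residue.
(8/839) = +1, so 8 is a residue.
(9/839) = +1, so 9 is a residue.
(10/839) = +1, so 10 is a residue.
(11/839) = −1, so 11 is the smallest positive non-residue mod 839.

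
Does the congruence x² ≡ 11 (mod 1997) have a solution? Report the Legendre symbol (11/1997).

Reciprocity: 11 ≡ 3 and 1997 ≡ 1 (mod 4), so (11/1997) = +(1997/11).
Reduce top mod 11: now compute (6/11).
Pull out 2: since 11 ≡ 3 (mod 8), (2/11) = -1.
Reciprocity: 3 ≡ 3 and 11 ≡ 3 (mod 4), so (3/11) = −(11/3).
Reduce top mod 3: now compute (2/3).
Pull out 2: since 3 ≡ 3 (mod 8), (2/3) = -1.
Reached (1/3) = 1. Collecting the sign flips along the way, the symbol is -1.

-1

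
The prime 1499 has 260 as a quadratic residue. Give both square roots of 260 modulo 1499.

490, 1009

Since 1499 ≡ 3 (mod 4), a square root of 260 is 260^((1499+1)/4) = 260^375 mod 1499.
Repeated squaring: 260^2≡145, 260^4≡39, 260^8≡22, 260^16≡484, 260^32≡412, 260^64≡357, 260^128≡34, 260^256≡1156 (mod 1499).
260^375 = 260^(256+64+32+16+4+2+1) ≡ 1009 (mod 1499).
Check: 1009² = 1018081 ≡ 260 (mod 1499). The two roots are 490 and 1009.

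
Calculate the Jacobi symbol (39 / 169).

0

Reciprocity: 39 ≡ 3 and 169 ≡ 1 (mod 4), so (39/169) = +(169/39).
Reduce top mod 39: now compute (13/39).
Reciprocity: 13 ≡ 1 and 39 ≡ 3 (mod 4), so (13/39) = +(39/13).
Reduce top mod 13: now compute (0/13).
Top reduces to 0: gcd > 1, so the symbol is 0.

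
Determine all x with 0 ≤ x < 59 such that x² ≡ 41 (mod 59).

10, 49

Since 59 ≡ 3 (mod 4), a square root of 41 is 41^((59+1)/4) = 41^15 mod 59.
Repeated squaring: 41^2≡29, 41^4≡15, 41^8≡48 (mod 59).
41^15 = 41^(8+4+2+1) ≡ 49 (mod 59).
Check: 49² = 2401 ≡ 41 (mod 59). The two roots are 10 and 49.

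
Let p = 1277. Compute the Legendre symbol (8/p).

-1

Pull out 2^3: since 1277 ≡ 5 (mod 8), (2/1277) = -1, so (2/1277)^3 = -1.
Reached (1/1277) = 1. Collecting the sign flips along the way, the symbol is -1.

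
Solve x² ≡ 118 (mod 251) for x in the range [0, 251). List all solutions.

Since 251 ≡ 3 (mod 4), a square root of 118 is 118^((251+1)/4) = 118^63 mod 251.
Repeated squaring: 118^2≡119, 118^4≡105, 118^8≡232, 118^16≡110, 118^32≡52 (mod 251).
118^63 = 118^(32+16+8+4+2+1) ≡ 108 (mod 251).
Check: 108² = 11664 ≡ 118 (mod 251). The two roots are 108 and 143.

108, 143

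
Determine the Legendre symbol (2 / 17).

Euler's criterion: (2/17) ≡ 2^8 (mod 17).
2^2 ≡ 4 (mod 17)
2^4 ≡ 16 (mod 17)
2^8 ≡ 1 (mod 17)
2^8 = 2^(8) ≡ 1 (mod 17).
Result is 1, so (2/17) = 1.

1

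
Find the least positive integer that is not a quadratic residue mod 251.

(2/251) = −1, so 2 is the smallest positive non-residue mod 251.

2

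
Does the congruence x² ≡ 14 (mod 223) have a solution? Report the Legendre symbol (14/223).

1

Pull out 2: since 223 ≡ 7 (mod 8), (2/223) = +1.
Reciprocity: 7 ≡ 3 and 223 ≡ 3 (mod 4), so (7/223) = −(223/7).
Reduce top mod 7: now compute (6/7).
Pull out 2: since 7 ≡ 7 (mod 8), (2/7) = +1.
Reciprocity: 3 ≡ 3 and 7 ≡ 3 (mod 4), so (3/7) = −(7/3).
Reduce top mod 3: now compute (1/3).
Reached (1/3) = 1. Collecting the sign flips along the way, the symbol is +1.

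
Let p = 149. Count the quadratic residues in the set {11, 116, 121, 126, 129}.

(11/149) = -1 → non-residue.
(116/149) = +1 → QR.
(121/149) = +1 → QR.
(126/149) = -1 → non-residue.
(129/149) = +1 → QR.
Total quadratic residues among the 5: 3.

3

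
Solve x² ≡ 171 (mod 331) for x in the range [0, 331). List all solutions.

Since 331 ≡ 3 (mod 4), a square root of 171 is 171^((331+1)/4) = 171^83 mod 331.
Repeated squaring: 171^2≡113, 171^4≡191, 171^8≡71, 171^16≡76, 171^32≡149, 171^64≡24 (mod 331).
171^83 = 171^(64+16+2+1) ≡ 272 (mod 331).
Check: 272² = 73984 ≡ 171 (mod 331). The two roots are 59 and 272.

59, 272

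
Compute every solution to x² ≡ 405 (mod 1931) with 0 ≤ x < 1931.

396, 1535

Since 1931 ≡ 3 (mod 4), a square root of 405 is 405^((1931+1)/4) = 405^483 mod 1931.
Repeated squaring: 405^2≡1821, 405^4≡514, 405^8≡1580, 405^16≡1548, 405^32≡1864, 405^64≡627, 405^128≡1136, 405^256≡588 (mod 1931).
405^483 = 405^(256+128+64+32+2+1) ≡ 396 (mod 1931).
Check: 396² = 156816 ≡ 405 (mod 1931). The two roots are 396 and 1535.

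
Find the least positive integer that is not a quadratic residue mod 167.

5

(2/167) = +1, so 2 is a residue.
(3/167) = +1, so 3 is a residue.
(4/167) = +1, so 4 is a residue.
(5/167) = −1, so 5 is the smallest positive non-residue mod 167.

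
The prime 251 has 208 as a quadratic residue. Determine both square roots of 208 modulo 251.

31, 220

Since 251 ≡ 3 (mod 4), a square root of 208 is 208^((251+1)/4) = 208^63 mod 251.
Repeated squaring: 208^2≡92, 208^4≡181, 208^8≡131, 208^16≡93, 208^32≡115 (mod 251).
208^63 = 208^(32+16+8+4+2+1) ≡ 31 (mod 251).
Check: 31² = 961 ≡ 208 (mod 251). The two roots are 31 and 220.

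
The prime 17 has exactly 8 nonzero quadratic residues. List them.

1,2,4,8,9,13,15,16

Square k = 1,…,8 (k and 17−k give the same square):
1²=1, 2²=4, 3²=9, 4²=16, 5²≡8, 6²≡2, 7²≡15, 8²≡13 (mod 17).
So the quadratic residues mod 17 are {1, 2, 4, 8, 9, 13, 15, 16}.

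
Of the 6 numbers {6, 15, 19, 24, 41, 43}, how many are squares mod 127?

3

(6/127) = -1 → non-residue.
(15/127) = +1 → QR.
(19/127) = +1 → QR.
(24/127) = -1 → non-residue.
(41/127) = +1 → QR.
(43/127) = -1 → non-residue.
Total quadratic residues among the 6: 3.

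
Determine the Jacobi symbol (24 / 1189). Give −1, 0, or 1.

-1

Pull out 2^3: since 1189 ≡ 5 (mod 8), (2/1189) = -1, so (2/1189)^3 = -1.
Reciprocity: 3 ≡ 3 and 1189 ≡ 1 (mod 4), so (3/1189) = +(1189/3).
Reduce top mod 3: now compute (1/3).
Reached (1/3) = 1. Collecting the sign flips along the way, the symbol is -1.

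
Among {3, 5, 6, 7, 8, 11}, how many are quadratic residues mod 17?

(3/17) = -1 → non-residue.
(5/17) = -1 → non-residue.
(6/17) = -1 → non-residue.
(7/17) = -1 → non-residue.
(8/17) = +1 → QR.
(11/17) = -1 → non-residue.
Total quadratic residues among the 6: 1.

1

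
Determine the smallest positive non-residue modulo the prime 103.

3

(2/103) = +1, so 2 is a residue.
(3/103) = −1, so 3 is the smallest positive non-residue mod 103.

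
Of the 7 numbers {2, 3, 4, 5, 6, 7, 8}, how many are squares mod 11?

3

(2/11) = -1 → non-residue.
(3/11) = +1 → QR.
(4/11) = +1 → QR.
(5/11) = +1 → QR.
(6/11) = -1 → non-residue.
(7/11) = -1 → non-residue.
(8/11) = -1 → non-residue.
Total quadratic residues among the 7: 3.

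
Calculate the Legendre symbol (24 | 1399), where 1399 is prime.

-1

Pull out 2^3: since 1399 ≡ 7 (mod 8), (2/1399) = +1, so (2/1399)^3 = +1.
Reciprocity: 3 ≡ 3 and 1399 ≡ 3 (mod 4), so (3/1399) = −(1399/3).
Reduce top mod 3: now compute (1/3).
Reached (1/3) = 1. Collecting the sign flips along the way, the symbol is -1.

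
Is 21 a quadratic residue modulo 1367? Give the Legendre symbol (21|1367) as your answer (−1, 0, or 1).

Reciprocity: 21 ≡ 1 and 1367 ≡ 3 (mod 4), so (21/1367) = +(1367/21).
Reduce top mod 21: now compute (2/21).
Pull out 2: since 21 ≡ 5 (mod 8), (2/21) = -1.
Reached (1/21) = 1. Collecting the sign flips along the way, the symbol is -1.

-1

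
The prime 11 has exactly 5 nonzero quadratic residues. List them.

1 3 4 5 9

Square k = 1,…,5 (k and 11−k give the same square):
1²=1, 2²=4, 3²=9, 4²≡5, 5²≡3 (mod 11).
So the quadratic residues mod 11 are {1, 3, 4, 5, 9}.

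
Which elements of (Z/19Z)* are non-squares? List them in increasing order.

2, 3, 8, 10, 12, 13, 14, 15, 18

Square k = 1,…,9 (k and 19−k give the same square):
1²=1, 2²=4, 3²=9, 4²=16, 5²≡6, 6²≡17, 7²≡11, 8²≡7, 9²≡5 (mod 19).
The residues are {1, 4, 5, 6, 7, 9, 11, 16, 17}; the non-residues are the remaining 9 nonzero classes.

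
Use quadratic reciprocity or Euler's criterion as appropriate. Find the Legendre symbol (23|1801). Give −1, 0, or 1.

Reciprocity: 23 ≡ 3 and 1801 ≡ 1 (mod 4), so (23/1801) = +(1801/23).
Reduce top mod 23: now compute (7/23).
Reciprocity: 7 ≡ 3 and 23 ≡ 3 (mod 4), so (7/23) = −(23/7).
Reduce top mod 7: now compute (2/7).
Pull out 2: since 7 ≡ 7 (mod 8), (2/7) = +1.
Reached (1/7) = 1. Collecting the sign flips along the way, the symbol is -1.

-1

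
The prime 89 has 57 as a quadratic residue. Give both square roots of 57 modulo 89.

89 ≡ 1 (mod 4), so we find a root by search.
Trying successive values, 18² = 324 ≡ 57 (mod 89). The other root is 89 − 18 = 71.

18, 71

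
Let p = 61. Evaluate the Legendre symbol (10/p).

Pull out 2: since 61 ≡ 5 (mod 8), (2/61) = -1.
Reciprocity: 5 ≡ 1 and 61 ≡ 1 (mod 4), so (5/61) = +(61/5).
Reduce top mod 5: now compute (1/5).
Reached (1/5) = 1. Collecting the sign flips along the way, the symbol is -1.

-1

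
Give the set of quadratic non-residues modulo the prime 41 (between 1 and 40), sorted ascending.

Square k = 1,…,20 (k and 41−k give the same square):
1²=1, 2²=4, 3²=9, 4²=16, 5²=25, 6²=36, 7²≡8, 8²≡23, 9²≡40, 10²≡18, 11²≡39, 12²≡21, 13²≡5, 14²≡32, 15²≡20, 16²≡10, 17²≡2, 18²≡37, 19²≡33, 20²≡31 (mod 41).
The residues are {1, 2, 4, 5, 8, 9, 10, 16, 18, 20, 21, 23, 25, 31, 32, 33, 36, 37, 39, 40}; the non-residues are the remaining 20 nonzero classes.

3, 6, 7, 11, 12, 13, 14, 15, 17, 19, 22, 24, 26, 27, 28, 29, 30, 34, 35, 38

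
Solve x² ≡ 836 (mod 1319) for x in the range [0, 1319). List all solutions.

637, 682

Since 1319 ≡ 3 (mod 4), a square root of 836 is 836^((1319+1)/4) = 836^330 mod 1319.
Repeated squaring: 836^2≡1145, 836^4≡1258, 836^8≡1083, 836^16≡298, 836^32≡431, 836^64≡1101, 836^128≡40, 836^256≡281 (mod 1319).
836^330 = 836^(256+64+8+2) ≡ 682 (mod 1319).
Check: 682² = 465124 ≡ 836 (mod 1319). The two roots are 637 and 682.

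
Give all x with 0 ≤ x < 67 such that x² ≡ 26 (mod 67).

19, 48

Since 67 ≡ 3 (mod 4), a square root of 26 is 26^((67+1)/4) = 26^17 mod 67.
Repeated squaring: 26^2≡6, 26^4≡36, 26^8≡23, 26^16≡60 (mod 67).
26^17 = 26^(16+1) ≡ 19 (mod 67).
Check: 19² = 361 ≡ 26 (mod 67). The two roots are 19 and 48.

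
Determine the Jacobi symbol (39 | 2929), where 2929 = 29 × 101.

1

Reciprocity: 39 ≡ 3 and 2929 ≡ 1 (mod 4), so (39/2929) = +(2929/39).
Reduce top mod 39: now compute (4/39).
Pull out 2^2: since 39 ≡ 7 (mod 8), (2/39) = +1, so (2/39)^2 = +1.
Reached (1/39) = 1. Collecting the sign flips along the way, the symbol is +1.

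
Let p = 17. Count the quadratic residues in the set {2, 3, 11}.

(2/17) = +1 → QR.
(3/17) = -1 → non-residue.
(11/17) = -1 → non-residue.
Total quadratic residues among the 3: 1.

1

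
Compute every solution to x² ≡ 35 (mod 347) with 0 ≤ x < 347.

Since 347 ≡ 3 (mod 4), a square root of 35 is 35^((347+1)/4) = 35^87 mod 347.
Repeated squaring: 35^2≡184, 35^4≡197, 35^8≡292, 35^16≡249, 35^32≡235, 35^64≡52 (mod 347).
35^87 = 35^(64+16+4+2+1) ≡ 27 (mod 347).
Check: 27² = 729 ≡ 35 (mod 347). The two roots are 27 and 320.

27, 320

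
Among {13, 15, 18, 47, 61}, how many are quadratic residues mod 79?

(13/79) = +1 → QR.
(15/79) = -1 → non-residue.
(18/79) = +1 → QR.
(47/79) = -1 → non-residue.
(61/79) = -1 → non-residue.
Total quadratic residues among the 5: 2.

2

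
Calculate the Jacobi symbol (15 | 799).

Reciprocity: 15 ≡ 3 and 799 ≡ 3 (mod 4), so (15/799) = −(799/15).
Reduce top mod 15: now compute (4/15).
Pull out 2^2: since 15 ≡ 7 (mod 8), (2/15) = +1, so (2/15)^2 = +1.
Reached (1/15) = 1. Collecting the sign flips along the way, the symbol is -1.

-1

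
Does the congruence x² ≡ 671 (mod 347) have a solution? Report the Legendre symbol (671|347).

1

First reduce: 671 ≡ 324 (mod 347).
Pull out 2^2: since 347 ≡ 3 (mod 8), (2/347) = -1, so (2/347)^2 = +1.
Reciprocity: 81 ≡ 1 and 347 ≡ 3 (mod 4), so (81/347) = +(347/81).
Reduce top mod 81: now compute (23/81).
Reciprocity: 23 ≡ 3 and 81 ≡ 1 (mod 4), so (23/81) = +(81/23).
Reduce top mod 23: now compute (12/23).
Pull out 2^2: since 23 ≡ 7 (mod 8), (2/23) = +1, so (2/23)^2 = +1.
Reciprocity: 3 ≡ 3 and 23 ≡ 3 (mod 4), so (3/23) = −(23/3).
Reduce top mod 3: now compute (2/3).
Pull out 2: since 3 ≡ 3 (mod 8), (2/3) = -1.
Reached (1/3) = 1. Collecting the sign flips along the way, the symbol is +1.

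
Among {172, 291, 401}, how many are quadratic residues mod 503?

3

(172/503) = +1 → QR.
(291/503) = +1 → QR.
(401/503) = +1 → QR.
Total quadratic residues among the 3: 3.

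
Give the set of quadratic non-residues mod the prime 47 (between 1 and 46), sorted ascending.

5, 10, 11, 13, 15, 19, 20, 22, 23, 26, 29, 30, 31, 33, 35, 38, 39, 40, 41, 43, 44, 45, 46

Square k = 1,…,23 (k and 47−k give the same square):
1²=1, 2²=4, 3²=9, 4²=16, 5²=25, 6²=36, 7²≡2, 8²≡17, 9²≡34, 10²≡6, 11²≡27, 12²≡3, 13²≡28, 14²≡8, 15²≡37, 16²≡21, 17²≡7, 18²≡42, 19²≡32, 20²≡24, 21²≡18, 22²≡14, 23²≡12 (mod 47).
The residues are {1, 2, 3, 4, 6, 7, 8, 9, 12, 14, 16, 17, 18, 21, 24, 25, 27, 28, 32, 34, 36, 37, 42}; the non-residues are the remaining 23 nonzero classes.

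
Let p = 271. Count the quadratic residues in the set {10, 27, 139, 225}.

3

(10/271) = +1 → QR.
(27/271) = -1 → non-residue.
(139/271) = +1 → QR.
(225/271) = +1 → QR.
Total quadratic residues among the 4: 3.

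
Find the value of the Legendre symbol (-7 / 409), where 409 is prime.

-1

First reduce: -7 ≡ 402 (mod 409).
Pull out 2: since 409 ≡ 1 (mod 8), (2/409) = +1.
Reciprocity: 201 ≡ 1 and 409 ≡ 1 (mod 4), so (201/409) = +(409/201).
Reduce top mod 201: now compute (7/201).
Reciprocity: 7 ≡ 3 and 201 ≡ 1 (mod 4), so (7/201) = +(201/7).
Reduce top mod 7: now compute (5/7).
Reciprocity: 5 ≡ 1 and 7 ≡ 3 (mod 4), so (5/7) = +(7/5).
Reduce top mod 5: now compute (2/5).
Pull out 2: since 5 ≡ 5 (mod 8), (2/5) = -1.
Reached (1/5) = 1. Collecting the sign flips along the way, the symbol is -1.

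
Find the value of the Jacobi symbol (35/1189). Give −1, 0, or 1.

Reciprocity: 35 ≡ 3 and 1189 ≡ 1 (mod 4), so (35/1189) = +(1189/35).
Reduce top mod 35: now compute (34/35).
Pull out 2: since 35 ≡ 3 (mod 8), (2/35) = -1.
Reciprocity: 17 ≡ 1 and 35 ≡ 3 (mod 4), so (17/35) = +(35/17).
Reduce top mod 17: now compute (1/17).
Reached (1/17) = 1. Collecting the sign flips along the way, the symbol is -1.

-1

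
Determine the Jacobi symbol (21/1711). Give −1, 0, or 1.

Reciprocity: 21 ≡ 1 and 1711 ≡ 3 (mod 4), so (21/1711) = +(1711/21).
Reduce top mod 21: now compute (10/21).
Pull out 2: since 21 ≡ 5 (mod 8), (2/21) = -1.
Reciprocity: 5 ≡ 1 and 21 ≡ 1 (mod 4), so (5/21) = +(21/5).
Reduce top mod 5: now compute (1/5).
Reached (1/5) = 1. Collecting the sign flips along the way, the symbol is -1.

-1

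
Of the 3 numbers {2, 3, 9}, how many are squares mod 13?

2

(2/13) = -1 → non-residue.
(3/13) = +1 → QR.
(9/13) = +1 → QR.
Total quadratic residues among the 3: 2.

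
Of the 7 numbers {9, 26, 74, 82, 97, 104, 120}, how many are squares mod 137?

(9/137) = +1 → QR.
(26/137) = -1 → non-residue.
(74/137) = +1 → QR.
(82/137) = -1 → non-residue.
(97/137) = -1 → non-residue.
(104/137) = -1 → non-residue.
(120/137) = +1 → QR.
Total quadratic residues among the 7: 3.

3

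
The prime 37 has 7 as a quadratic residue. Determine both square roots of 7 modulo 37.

37 ≡ 1 (mod 4), so we find a root by search.
Trying successive values, 9² = 81 ≡ 7 (mod 37). The other root is 37 − 9 = 28.

9, 28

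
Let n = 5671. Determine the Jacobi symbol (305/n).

-1

Reciprocity: 305 ≡ 1 and 5671 ≡ 3 (mod 4), so (305/5671) = +(5671/305).
Reduce top mod 305: now compute (181/305).
Reciprocity: 181 ≡ 1 and 305 ≡ 1 (mod 4), so (181/305) = +(305/181).
Reduce top mod 181: now compute (124/181).
Pull out 2^2: since 181 ≡ 5 (mod 8), (2/181) = -1, so (2/181)^2 = +1.
Reciprocity: 31 ≡ 3 and 181 ≡ 1 (mod 4), so (31/181) = +(181/31).
Reduce top mod 31: now compute (26/31).
Pull out 2: since 31 ≡ 7 (mod 8), (2/31) = +1.
Reciprocity: 13 ≡ 1 and 31 ≡ 3 (mod 4), so (13/31) = +(31/13).
Reduce top mod 13: now compute (5/13).
Reciprocity: 5 ≡ 1 and 13 ≡ 1 (mod 4), so (5/13) = +(13/5).
Reduce top mod 5: now compute (3/5).
Reciprocity: 3 ≡ 3 and 5 ≡ 1 (mod 4), so (3/5) = +(5/3).
Reduce top mod 3: now compute (2/3).
Pull out 2: since 3 ≡ 3 (mod 8), (2/3) = -1.
Reached (1/3) = 1. Collecting the sign flips along the way, the symbol is -1.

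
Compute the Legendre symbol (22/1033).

-1

Euler's criterion: (22/1033) ≡ 22^516 (mod 1033).
22^2 ≡ 484 (mod 1033)
22^4 ≡ 798 (mod 1033)
22^8 ≡ 476 (mod 1033)
22^16 ≡ 349 (mod 1033)
22^32 ≡ 940 (mod 1033)
22^64 ≡ 385 (mod 1033)
22^128 ≡ 506 (mod 1033)
22^256 ≡ 885 (mod 1033)
22^512 ≡ 211 (mod 1033)
22^516 = 22^(512+4) ≡ 1032 (mod 1033).
Result is 1032 ≡ −1, so (22/1033) = −1.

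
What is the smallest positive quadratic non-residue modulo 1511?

(2/1511) = +1, so 2 is a residue.
(3/1511) = +1, so 3 is a residue.
(4/1511) = +1, so 4 is a residue.
(5/1511) = +1, so 5 is a residue.
(6/1511) = +1, so 6 is a residue.
(7/1511) = +1, so 7 is a residue.
(8/1511) = +1, so 8 is a residue.
(9/1511) = +1, so 9 is a residue.
(10/1511) = +1, so 10 is a residue.
(11/1511) = −1, so 11 is the smallest positive non-residue mod 1511.

11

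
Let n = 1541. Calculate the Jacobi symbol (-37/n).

First reduce: -37 ≡ 1504 (mod 1541).
Pull out 2^5: since 1541 ≡ 5 (mod 8), (2/1541) = -1, so (2/1541)^5 = -1.
Reciprocity: 47 ≡ 3 and 1541 ≡ 1 (mod 4), so (47/1541) = +(1541/47).
Reduce top mod 47: now compute (37/47).
Reciprocity: 37 ≡ 1 and 47 ≡ 3 (mod 4), so (37/47) = +(47/37).
Reduce top mod 37: now compute (10/37).
Pull out 2: since 37 ≡ 5 (mod 8), (2/37) = -1.
Reciprocity: 5 ≡ 1 and 37 ≡ 1 (mod 4), so (5/37) = +(37/5).
Reduce top mod 5: now compute (2/5).
Pull out 2: since 5 ≡ 5 (mod 8), (2/5) = -1.
Reached (1/5) = 1. Collecting the sign flips along the way, the symbol is -1.

-1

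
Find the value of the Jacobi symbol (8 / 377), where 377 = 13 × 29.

Pull out 2^3: since 377 ≡ 1 (mod 8), (2/377) = +1, so (2/377)^3 = +1.
Reached (1/377) = 1. Collecting the sign flips along the way, the symbol is +1.

1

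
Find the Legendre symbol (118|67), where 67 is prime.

First reduce: 118 ≡ 51 (mod 67).
Reciprocity: 51 ≡ 3 and 67 ≡ 3 (mod 4), so (51/67) = −(67/51).
Reduce top mod 51: now compute (16/51).
Pull out 2^4: since 51 ≡ 3 (mod 8), (2/51) = -1, so (2/51)^4 = +1.
Reached (1/51) = 1. Collecting the sign flips along the way, the symbol is -1.

-1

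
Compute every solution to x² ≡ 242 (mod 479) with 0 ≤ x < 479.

Since 479 ≡ 3 (mod 4), a square root of 242 is 242^((479+1)/4) = 242^120 mod 479.
Repeated squaring: 242^2≡126, 242^4≡69, 242^8≡450, 242^16≡362, 242^32≡277, 242^64≡89 (mod 479).
242^120 = 242^(64+32+16+8) ≡ 338 (mod 479).
Check: 338² = 114244 ≡ 242 (mod 479). The two roots are 141 and 338.

141, 338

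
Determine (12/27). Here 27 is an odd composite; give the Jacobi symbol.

Pull out 2^2: since 27 ≡ 3 (mod 8), (2/27) = -1, so (2/27)^2 = +1.
Reciprocity: 3 ≡ 3 and 27 ≡ 3 (mod 4), so (3/27) = −(27/3).
Reduce top mod 3: now compute (0/3).
Top reduces to 0: gcd > 1, so the symbol is 0.

0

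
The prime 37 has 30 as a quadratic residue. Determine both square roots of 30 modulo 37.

17, 20

37 ≡ 1 (mod 4), so we find a root by search.
Trying successive values, 17² = 289 ≡ 30 (mod 37). The other root is 37 − 17 = 20.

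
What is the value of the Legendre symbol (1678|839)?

0

First reduce: 1678 ≡ 0 (mod 839).
Top reduces to 0: gcd > 1, so the symbol is 0.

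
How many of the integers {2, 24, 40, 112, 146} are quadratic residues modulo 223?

(2/223) = +1 → QR.
(24/223) = -1 → non-residue.
(40/223) = -1 → non-residue.
(112/223) = +1 → QR.
(146/223) = +1 → QR.
Total quadratic residues among the 5: 3.

3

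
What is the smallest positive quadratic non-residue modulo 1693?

(2/1693) = −1, so 2 is the smallest positive non-residue mod 1693.

2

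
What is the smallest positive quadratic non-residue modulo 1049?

(2/1049) = +1, so 2 is a residue.
(3/1049) = −1, so 3 is the smallest positive non-residue mod 1049.

3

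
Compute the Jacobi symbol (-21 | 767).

First reduce: -21 ≡ 746 (mod 767).
Pull out 2: since 767 ≡ 7 (mod 8), (2/767) = +1.
Reciprocity: 373 ≡ 1 and 767 ≡ 3 (mod 4), so (373/767) = +(767/373).
Reduce top mod 373: now compute (21/373).
Reciprocity: 21 ≡ 1 and 373 ≡ 1 (mod 4), so (21/373) = +(373/21).
Reduce top mod 21: now compute (16/21).
Pull out 2^4: since 21 ≡ 5 (mod 8), (2/21) = -1, so (2/21)^4 = +1.
Reached (1/21) = 1. Collecting the sign flips along the way, the symbol is +1.

1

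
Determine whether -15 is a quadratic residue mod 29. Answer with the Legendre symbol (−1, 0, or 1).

Euler's criterion: (-15/29) ≡ 14^14 (mod 29).
14^2 ≡ 22 (mod 29)
14^4 ≡ 20 (mod 29)
14^8 ≡ 23 (mod 29)
14^14 = 14^(8+4+2) ≡ 28 (mod 29).
Result is 28 ≡ −1, so (-15/29) = −1.

-1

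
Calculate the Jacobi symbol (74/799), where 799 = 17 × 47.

Pull out 2: since 799 ≡ 7 (mod 8), (2/799) = +1.
Reciprocity: 37 ≡ 1 and 799 ≡ 3 (mod 4), so (37/799) = +(799/37).
Reduce top mod 37: now compute (22/37).
Pull out 2: since 37 ≡ 5 (mod 8), (2/37) = -1.
Reciprocity: 11 ≡ 3 and 37 ≡ 1 (mod 4), so (11/37) = +(37/11).
Reduce top mod 11: now compute (4/11).
Pull out 2^2: since 11 ≡ 3 (mod 8), (2/11) = -1, so (2/11)^2 = +1.
Reached (1/11) = 1. Collecting the sign flips along the way, the symbol is -1.

-1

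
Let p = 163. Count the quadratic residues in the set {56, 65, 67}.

2

(56/163) = +1 → QR.
(65/163) = +1 → QR.
(67/163) = -1 → non-residue.
Total quadratic residues among the 3: 2.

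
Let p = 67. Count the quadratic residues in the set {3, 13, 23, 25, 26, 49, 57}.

4

(3/67) = -1 → non-residue.
(13/67) = -1 → non-residue.
(23/67) = +1 → QR.
(25/67) = +1 → QR.
(26/67) = +1 → QR.
(49/67) = +1 → QR.
(57/67) = -1 → non-residue.
Total quadratic residues among the 7: 4.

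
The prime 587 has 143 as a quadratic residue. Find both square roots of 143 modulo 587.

Since 587 ≡ 3 (mod 4), a square root of 143 is 143^((587+1)/4) = 143^147 mod 587.
Repeated squaring: 143^2≡491, 143^4≡411, 143^8≡452, 143^16≡28, 143^32≡197, 143^64≡67, 143^128≡380 (mod 587).
143^147 = 143^(128+16+2+1) ≡ 225 (mod 587).
Check: 225² = 50625 ≡ 143 (mod 587). The two roots are 225 and 362.

225, 362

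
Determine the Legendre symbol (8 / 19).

-1

Euler's criterion: (8/19) ≡ 8^9 (mod 19).
8^2 ≡ 7 (mod 19)
8^4 ≡ 11 (mod 19)
8^8 ≡ 7 (mod 19)
8^9 = 8^(8+1) ≡ 18 (mod 19).
Result is 18 ≡ −1, so (8/19) = −1.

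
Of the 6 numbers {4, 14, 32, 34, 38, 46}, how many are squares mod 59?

2

(4/59) = +1 → QR.
(14/59) = -1 → non-residue.
(32/59) = -1 → non-residue.
(34/59) = -1 → non-residue.
(38/59) = -1 → non-residue.
(46/59) = +1 → QR.
Total quadratic residues among the 6: 2.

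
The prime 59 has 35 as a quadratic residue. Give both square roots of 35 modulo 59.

25, 34

Since 59 ≡ 3 (mod 4), a square root of 35 is 35^((59+1)/4) = 35^15 mod 59.
Repeated squaring: 35^2≡45, 35^4≡19, 35^8≡7 (mod 59).
35^15 = 35^(8+4+2+1) ≡ 25 (mod 59).
Check: 25² = 625 ≡ 35 (mod 59). The two roots are 25 and 34.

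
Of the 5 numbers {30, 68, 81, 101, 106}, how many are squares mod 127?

3

(30/127) = +1 → QR.
(68/127) = +1 → QR.
(81/127) = +1 → QR.
(101/127) = -1 → non-residue.
(106/127) = -1 → non-residue.
Total quadratic residues among the 5: 3.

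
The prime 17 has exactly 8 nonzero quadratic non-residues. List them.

3 5 6 7 10 11 12 14

Square k = 1,…,8 (k and 17−k give the same square):
1²=1, 2²=4, 3²=9, 4²=16, 5²≡8, 6²≡2, 7²≡15, 8²≡13 (mod 17).
The residues are {1, 2, 4, 8, 9, 13, 15, 16}; the non-residues are the remaining 8 nonzero classes.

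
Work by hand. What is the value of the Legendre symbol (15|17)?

1

Reciprocity: 15 ≡ 3 and 17 ≡ 1 (mod 4), so (15/17) = +(17/15).
Reduce top mod 15: now compute (2/15).
Pull out 2: since 15 ≡ 7 (mod 8), (2/15) = +1.
Reached (1/15) = 1. Collecting the sign flips along the way, the symbol is +1.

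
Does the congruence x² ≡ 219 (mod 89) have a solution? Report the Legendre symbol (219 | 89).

Euler's criterion: (219/89) ≡ 41^44 (mod 89).
41^2 ≡ 79 (mod 89)
41^4 ≡ 11 (mod 89)
41^8 ≡ 32 (mod 89)
41^16 ≡ 45 (mod 89)
41^32 ≡ 67 (mod 89)
41^44 = 41^(32+8+4) ≡ 88 (mod 89).
Result is 88 ≡ −1, so (219/89) = −1.

-1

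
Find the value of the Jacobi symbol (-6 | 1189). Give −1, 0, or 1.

-1

First reduce: -6 ≡ 1183 (mod 1189).
Reciprocity: 1183 ≡ 3 and 1189 ≡ 1 (mod 4), so (1183/1189) = +(1189/1183).
Reduce top mod 1183: now compute (6/1183).
Pull out 2: since 1183 ≡ 7 (mod 8), (2/1183) = +1.
Reciprocity: 3 ≡ 3 and 1183 ≡ 3 (mod 4), so (3/1183) = −(1183/3).
Reduce top mod 3: now compute (1/3).
Reached (1/3) = 1. Collecting the sign flips along the way, the symbol is -1.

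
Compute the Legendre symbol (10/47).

-1

Euler's criterion: (10/47) ≡ 10^23 (mod 47).
10^2 ≡ 6 (mod 47)
10^4 ≡ 36 (mod 47)
10^8 ≡ 27 (mod 47)
10^16 ≡ 24 (mod 47)
10^23 = 10^(16+4+2+1) ≡ 46 (mod 47).
Result is 46 ≡ −1, so (10/47) = −1.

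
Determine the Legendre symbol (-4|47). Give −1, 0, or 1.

-1

Euler's criterion: (-4/47) ≡ 43^23 (mod 47).
43^2 ≡ 16 (mod 47)
43^4 ≡ 21 (mod 47)
43^8 ≡ 18 (mod 47)
43^16 ≡ 42 (mod 47)
43^23 = 43^(16+4+2+1) ≡ 46 (mod 47).
Result is 46 ≡ −1, so (-4/47) = −1.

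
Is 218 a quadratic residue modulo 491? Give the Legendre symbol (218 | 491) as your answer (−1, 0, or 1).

1

Euler's criterion: (218/491) ≡ 218^245 (mod 491).
218^2 ≡ 388 (mod 491)
218^4 ≡ 298 (mod 491)
218^8 ≡ 424 (mod 491)
218^16 ≡ 70 (mod 491)
218^32 ≡ 481 (mod 491)
218^64 ≡ 100 (mod 491)
218^128 ≡ 180 (mod 491)
218^245 = 218^(128+64+32+16+4+1) ≡ 1 (mod 491).
Result is 1, so (218/491) = 1.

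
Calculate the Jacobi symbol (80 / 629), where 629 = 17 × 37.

Pull out 2^4: since 629 ≡ 5 (mod 8), (2/629) = -1, so (2/629)^4 = +1.
Reciprocity: 5 ≡ 1 and 629 ≡ 1 (mod 4), so (5/629) = +(629/5).
Reduce top mod 5: now compute (4/5).
Pull out 2^2: since 5 ≡ 5 (mod 8), (2/5) = -1, so (2/5)^2 = +1.
Reached (1/5) = 1. Collecting the sign flips along the way, the symbol is +1.

1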